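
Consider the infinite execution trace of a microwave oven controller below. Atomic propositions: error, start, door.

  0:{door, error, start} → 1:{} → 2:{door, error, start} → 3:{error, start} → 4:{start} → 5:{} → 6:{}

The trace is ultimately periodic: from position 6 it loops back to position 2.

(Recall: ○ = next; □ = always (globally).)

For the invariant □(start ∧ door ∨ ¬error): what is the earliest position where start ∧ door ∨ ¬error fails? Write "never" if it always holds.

Check start ∧ door ∨ ¬error at each position in order: 0 ✓, 1 ✓, 2 ✓.
At position 3 the labels are {error, start}, so start ∧ door ∨ ¬error is false there. This is the first violation.

3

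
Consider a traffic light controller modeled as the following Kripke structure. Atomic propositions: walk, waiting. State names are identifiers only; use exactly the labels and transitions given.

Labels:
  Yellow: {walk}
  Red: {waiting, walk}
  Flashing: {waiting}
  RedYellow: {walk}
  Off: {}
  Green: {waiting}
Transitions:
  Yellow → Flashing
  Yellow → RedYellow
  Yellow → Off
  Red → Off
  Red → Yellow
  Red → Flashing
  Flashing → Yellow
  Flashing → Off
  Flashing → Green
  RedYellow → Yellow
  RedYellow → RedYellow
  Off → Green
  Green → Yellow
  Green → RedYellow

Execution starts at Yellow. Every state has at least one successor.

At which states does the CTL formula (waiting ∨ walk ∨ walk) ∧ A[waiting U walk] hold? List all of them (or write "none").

{Yellow, Red, RedYellow, Green}

States satisfying waiting ∨ walk: {Yellow, Red, Flashing, RedYellow, Green}.
States satisfying waiting ∨ walk ∨ walk: {Yellow, Red, Flashing, RedYellow, Green}.
States satisfying waiting: {Red, Flashing, Green}.
States satisfying walk: {Yellow, Red, RedYellow}.
States satisfying A[waiting U walk]: {Yellow, Red, RedYellow, Green}.
States satisfying (waiting ∨ walk ∨ walk) ∧ A[waiting U walk]: {Yellow, Red, RedYellow, Green}.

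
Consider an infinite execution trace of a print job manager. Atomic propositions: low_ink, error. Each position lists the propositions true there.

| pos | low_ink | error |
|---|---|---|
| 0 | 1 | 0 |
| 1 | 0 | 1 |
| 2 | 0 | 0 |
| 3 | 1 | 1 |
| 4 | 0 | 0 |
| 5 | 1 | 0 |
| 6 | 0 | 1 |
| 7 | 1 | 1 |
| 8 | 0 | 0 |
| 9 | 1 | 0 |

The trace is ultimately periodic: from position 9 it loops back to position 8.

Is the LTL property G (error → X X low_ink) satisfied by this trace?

error → X X low_ink must hold at every position from 0 onward. It fails at position 6, so G (error → X X low_ink) is false.
Positions where error holds: 1, 3, 6, 7.
Check X X low_ink at each: 1→ok, 3→ok, 6→fails, 7→ok.

No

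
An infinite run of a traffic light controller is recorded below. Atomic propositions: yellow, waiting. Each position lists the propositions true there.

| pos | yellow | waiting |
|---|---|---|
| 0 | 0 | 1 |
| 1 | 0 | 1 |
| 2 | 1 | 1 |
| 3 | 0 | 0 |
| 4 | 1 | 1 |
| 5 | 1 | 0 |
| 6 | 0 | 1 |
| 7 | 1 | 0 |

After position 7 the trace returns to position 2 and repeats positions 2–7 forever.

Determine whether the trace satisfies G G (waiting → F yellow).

Satisfied

G (waiting → F yellow) holds at every position 0..7, and those are all positions ever visited, so G G (waiting → F yellow) holds.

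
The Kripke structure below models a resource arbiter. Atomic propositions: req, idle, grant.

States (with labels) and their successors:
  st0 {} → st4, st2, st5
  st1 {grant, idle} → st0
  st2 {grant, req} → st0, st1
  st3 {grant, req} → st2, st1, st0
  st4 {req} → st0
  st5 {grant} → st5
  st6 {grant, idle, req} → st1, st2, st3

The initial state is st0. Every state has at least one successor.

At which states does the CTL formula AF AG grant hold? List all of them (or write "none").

States satisfying AG grant: {st5}.
States satisfying AF AG grant: {st5}.

{st5}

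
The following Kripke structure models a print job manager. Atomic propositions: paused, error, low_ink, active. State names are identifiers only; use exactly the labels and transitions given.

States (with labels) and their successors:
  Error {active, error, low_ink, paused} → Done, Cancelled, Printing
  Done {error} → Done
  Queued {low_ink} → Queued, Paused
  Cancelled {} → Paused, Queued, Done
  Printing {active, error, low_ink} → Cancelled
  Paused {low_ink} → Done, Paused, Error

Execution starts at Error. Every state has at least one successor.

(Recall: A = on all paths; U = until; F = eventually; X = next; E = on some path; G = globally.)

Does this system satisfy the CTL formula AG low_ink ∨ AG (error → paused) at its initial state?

Violated

States satisfying low_ink: {Error, Queued, Printing, Paused}.
States satisfying AG low_ink: ∅.
States satisfying error → paused: {Error, Queued, Cancelled, Paused}.
States satisfying AG (error → paused): ∅.
States satisfying AG low_ink ∨ AG (error → paused): ∅.
Error ∉ Sat(AG low_ink ∨ AG (error → paused)).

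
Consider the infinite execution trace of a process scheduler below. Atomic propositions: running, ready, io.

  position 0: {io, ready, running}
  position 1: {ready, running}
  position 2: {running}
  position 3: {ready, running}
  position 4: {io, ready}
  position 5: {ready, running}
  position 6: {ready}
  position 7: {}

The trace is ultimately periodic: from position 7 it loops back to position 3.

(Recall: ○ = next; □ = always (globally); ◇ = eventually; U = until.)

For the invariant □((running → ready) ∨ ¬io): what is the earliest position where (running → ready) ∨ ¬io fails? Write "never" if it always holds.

never

(running → ready) ∨ ¬io holds at every position 0..7, and those are all the positions the trace ever visits, so the invariant □((running → ready) ∨ ¬io) is never violated.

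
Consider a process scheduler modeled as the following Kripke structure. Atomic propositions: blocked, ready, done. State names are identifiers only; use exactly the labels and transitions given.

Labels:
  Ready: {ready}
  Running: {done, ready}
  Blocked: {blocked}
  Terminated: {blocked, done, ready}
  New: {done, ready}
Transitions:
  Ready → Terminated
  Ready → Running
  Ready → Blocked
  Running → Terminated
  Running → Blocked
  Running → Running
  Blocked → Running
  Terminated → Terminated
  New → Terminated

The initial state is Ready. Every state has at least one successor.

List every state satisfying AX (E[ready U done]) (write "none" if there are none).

States satisfying E[ready U done]: {Ready, Running, Terminated, New}.
States satisfying AX (E[ready U done]): {Blocked, Terminated, New}.

{Blocked, Terminated, New}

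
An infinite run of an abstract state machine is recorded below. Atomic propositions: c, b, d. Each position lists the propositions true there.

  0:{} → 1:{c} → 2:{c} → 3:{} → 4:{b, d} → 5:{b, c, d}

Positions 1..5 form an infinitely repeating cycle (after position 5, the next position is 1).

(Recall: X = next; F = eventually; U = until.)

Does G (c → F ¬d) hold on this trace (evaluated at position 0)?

Holds

c → F ¬d holds at every position 0..5, and those are all positions ever visited, so G (c → F ¬d) holds.
Positions where c holds: 1, 2, 5.
Check F ¬d at each: 1→ok, 2→ok, 5→ok.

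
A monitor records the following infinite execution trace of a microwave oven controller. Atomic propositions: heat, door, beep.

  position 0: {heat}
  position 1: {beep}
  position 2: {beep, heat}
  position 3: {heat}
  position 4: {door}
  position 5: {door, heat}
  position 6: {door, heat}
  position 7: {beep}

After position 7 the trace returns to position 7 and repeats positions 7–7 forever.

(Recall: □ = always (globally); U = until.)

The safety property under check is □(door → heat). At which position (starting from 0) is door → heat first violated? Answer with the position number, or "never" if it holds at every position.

Check door → heat at each position in order: 0 ✓, 1 ✓, 2 ✓, 3 ✓.
At position 4 the labels are {door}, so door → heat is false there. This is the first violation.

4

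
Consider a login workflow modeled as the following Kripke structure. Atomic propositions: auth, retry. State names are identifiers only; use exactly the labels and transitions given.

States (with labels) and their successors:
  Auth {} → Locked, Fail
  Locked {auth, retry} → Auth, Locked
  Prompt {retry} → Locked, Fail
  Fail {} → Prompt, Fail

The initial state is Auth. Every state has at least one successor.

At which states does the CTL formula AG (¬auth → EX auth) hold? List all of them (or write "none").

States satisfying ¬auth → EX auth: {Auth, Locked, Prompt}.
States satisfying AG (¬auth → EX auth): ∅.

none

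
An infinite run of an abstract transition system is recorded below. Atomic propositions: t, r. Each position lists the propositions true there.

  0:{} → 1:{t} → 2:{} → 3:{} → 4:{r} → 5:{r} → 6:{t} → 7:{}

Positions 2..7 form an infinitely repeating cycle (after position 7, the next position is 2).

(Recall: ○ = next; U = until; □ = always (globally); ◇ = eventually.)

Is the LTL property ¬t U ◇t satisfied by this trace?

Walking from position 0: ◇t first holds at position 0, and ¬t holds at every earlier position along the way, so ¬t U ◇t holds.

Yes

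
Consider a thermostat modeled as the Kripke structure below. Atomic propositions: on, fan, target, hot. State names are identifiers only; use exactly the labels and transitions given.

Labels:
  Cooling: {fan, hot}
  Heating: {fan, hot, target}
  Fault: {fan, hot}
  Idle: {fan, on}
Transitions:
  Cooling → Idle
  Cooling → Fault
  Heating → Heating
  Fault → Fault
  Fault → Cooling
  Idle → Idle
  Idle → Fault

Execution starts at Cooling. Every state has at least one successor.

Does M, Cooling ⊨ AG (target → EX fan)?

Holds

States satisfying target → EX fan: {Cooling, Heating, Fault, Idle}.
States satisfying AG (target → EX fan): {Cooling, Heating, Fault, Idle}.
Every state reachable from Cooling satisfies target → EX fan.
Cooling ∈ Sat(AG (target → EX fan)).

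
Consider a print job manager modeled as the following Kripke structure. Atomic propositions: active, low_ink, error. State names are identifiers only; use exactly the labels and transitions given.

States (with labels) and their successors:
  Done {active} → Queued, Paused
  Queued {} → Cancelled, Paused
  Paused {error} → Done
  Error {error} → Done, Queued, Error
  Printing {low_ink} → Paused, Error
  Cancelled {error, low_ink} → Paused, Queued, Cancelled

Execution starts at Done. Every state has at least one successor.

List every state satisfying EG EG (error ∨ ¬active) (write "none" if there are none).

States satisfying EG (error ∨ ¬active): {Queued, Error, Printing, Cancelled}.
States satisfying EG EG (error ∨ ¬active): {Queued, Error, Printing, Cancelled}.

{Queued, Error, Printing, Cancelled}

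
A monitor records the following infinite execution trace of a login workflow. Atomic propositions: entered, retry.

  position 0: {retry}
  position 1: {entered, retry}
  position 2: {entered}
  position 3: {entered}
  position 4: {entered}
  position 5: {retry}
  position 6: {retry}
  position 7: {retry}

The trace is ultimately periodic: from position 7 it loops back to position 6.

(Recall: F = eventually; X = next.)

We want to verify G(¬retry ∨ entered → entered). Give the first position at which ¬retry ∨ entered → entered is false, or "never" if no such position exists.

¬retry ∨ entered → entered holds at every position 0..7, and those are all the positions the trace ever visits, so the invariant G(¬retry ∨ entered → entered) is never violated.

never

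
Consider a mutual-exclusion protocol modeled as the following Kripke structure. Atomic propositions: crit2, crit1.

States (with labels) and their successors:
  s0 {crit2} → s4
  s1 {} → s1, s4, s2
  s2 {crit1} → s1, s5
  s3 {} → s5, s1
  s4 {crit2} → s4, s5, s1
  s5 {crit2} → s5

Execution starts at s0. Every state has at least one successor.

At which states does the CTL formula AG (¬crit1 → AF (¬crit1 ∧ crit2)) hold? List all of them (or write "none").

States satisfying ¬crit1 → AF (¬crit1 ∧ crit2): {s0, s2, s4, s5}.
States satisfying AG (¬crit1 → AF (¬crit1 ∧ crit2)): {s5}.

{s5}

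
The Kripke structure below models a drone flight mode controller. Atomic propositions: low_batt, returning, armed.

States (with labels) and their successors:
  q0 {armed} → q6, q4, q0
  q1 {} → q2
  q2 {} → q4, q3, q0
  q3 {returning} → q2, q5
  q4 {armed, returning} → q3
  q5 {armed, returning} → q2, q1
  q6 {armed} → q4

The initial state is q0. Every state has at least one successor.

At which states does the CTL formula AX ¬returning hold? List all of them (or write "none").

States satisfying ¬returning: {q0, q1, q2, q6}.
States satisfying AX ¬returning: {q1, q5}.

{q1, q5}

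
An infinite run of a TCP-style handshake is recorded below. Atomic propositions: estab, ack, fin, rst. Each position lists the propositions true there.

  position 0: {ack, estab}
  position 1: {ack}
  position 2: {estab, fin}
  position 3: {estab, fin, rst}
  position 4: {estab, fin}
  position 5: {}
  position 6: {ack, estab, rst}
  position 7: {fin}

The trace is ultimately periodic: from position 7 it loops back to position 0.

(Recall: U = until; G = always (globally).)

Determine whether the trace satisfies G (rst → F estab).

rst → F estab holds at every position 0..7, and those are all positions ever visited, so G (rst → F estab) holds.
Positions where rst holds: 3, 6.
Check F estab at each: 3→ok, 6→ok.

Satisfied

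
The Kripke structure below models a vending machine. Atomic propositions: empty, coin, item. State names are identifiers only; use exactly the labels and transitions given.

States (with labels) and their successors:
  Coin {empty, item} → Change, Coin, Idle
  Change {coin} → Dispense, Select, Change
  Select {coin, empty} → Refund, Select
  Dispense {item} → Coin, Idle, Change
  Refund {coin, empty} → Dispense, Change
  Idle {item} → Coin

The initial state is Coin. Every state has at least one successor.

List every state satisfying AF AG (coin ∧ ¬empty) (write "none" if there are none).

States satisfying AG (coin ∧ ¬empty): ∅.
States satisfying AF AG (coin ∧ ¬empty): ∅.

none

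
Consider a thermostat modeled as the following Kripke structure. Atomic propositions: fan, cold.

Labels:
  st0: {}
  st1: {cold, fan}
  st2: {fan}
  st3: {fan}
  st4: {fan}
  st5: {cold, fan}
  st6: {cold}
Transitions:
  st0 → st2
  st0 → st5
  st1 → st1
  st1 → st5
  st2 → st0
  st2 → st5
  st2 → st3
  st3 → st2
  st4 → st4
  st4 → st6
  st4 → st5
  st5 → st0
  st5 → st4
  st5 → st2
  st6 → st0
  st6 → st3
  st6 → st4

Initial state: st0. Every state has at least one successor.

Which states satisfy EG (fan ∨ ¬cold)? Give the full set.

{st0, st1, st2, st3, st4, st5}

States satisfying fan ∨ ¬cold: {st0, st1, st2, st3, st4, st5}.
States satisfying EG (fan ∨ ¬cold): {st0, st1, st2, st3, st4, st5}.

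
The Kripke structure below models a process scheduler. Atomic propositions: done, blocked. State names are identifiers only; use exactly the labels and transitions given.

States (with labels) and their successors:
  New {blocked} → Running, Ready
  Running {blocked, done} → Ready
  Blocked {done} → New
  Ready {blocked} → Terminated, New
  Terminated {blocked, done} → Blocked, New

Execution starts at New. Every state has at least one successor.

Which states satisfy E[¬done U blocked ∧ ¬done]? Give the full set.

States satisfying ¬done: {New, Ready}.
States satisfying blocked ∧ ¬done: {New, Ready}.
States satisfying E[¬done U blocked ∧ ¬done]: {New, Ready}.

{New, Ready}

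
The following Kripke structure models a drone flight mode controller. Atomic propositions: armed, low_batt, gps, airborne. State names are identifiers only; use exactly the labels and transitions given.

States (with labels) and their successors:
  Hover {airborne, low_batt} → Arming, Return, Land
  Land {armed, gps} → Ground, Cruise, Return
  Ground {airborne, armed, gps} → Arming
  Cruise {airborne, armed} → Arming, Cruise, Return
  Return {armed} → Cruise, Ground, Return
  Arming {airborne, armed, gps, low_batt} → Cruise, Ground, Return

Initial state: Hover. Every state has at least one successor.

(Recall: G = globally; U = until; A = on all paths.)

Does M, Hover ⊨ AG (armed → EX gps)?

Holds

States satisfying armed → EX gps: {Hover, Land, Ground, Cruise, Return, Arming}.
States satisfying AG (armed → EX gps): {Hover, Land, Ground, Cruise, Return, Arming}.
Every state reachable from Hover satisfies armed → EX gps.
Hover ∈ Sat(AG (armed → EX gps)).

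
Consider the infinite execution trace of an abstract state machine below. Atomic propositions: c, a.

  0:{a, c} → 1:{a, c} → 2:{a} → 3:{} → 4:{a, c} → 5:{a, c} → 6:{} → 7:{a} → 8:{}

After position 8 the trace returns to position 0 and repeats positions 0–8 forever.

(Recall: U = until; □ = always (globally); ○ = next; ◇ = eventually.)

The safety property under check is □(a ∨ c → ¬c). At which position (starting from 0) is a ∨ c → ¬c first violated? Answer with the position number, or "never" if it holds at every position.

0

At position 0 the labels are {a, c}, so a ∨ c → ¬c is false there. This is the first violation.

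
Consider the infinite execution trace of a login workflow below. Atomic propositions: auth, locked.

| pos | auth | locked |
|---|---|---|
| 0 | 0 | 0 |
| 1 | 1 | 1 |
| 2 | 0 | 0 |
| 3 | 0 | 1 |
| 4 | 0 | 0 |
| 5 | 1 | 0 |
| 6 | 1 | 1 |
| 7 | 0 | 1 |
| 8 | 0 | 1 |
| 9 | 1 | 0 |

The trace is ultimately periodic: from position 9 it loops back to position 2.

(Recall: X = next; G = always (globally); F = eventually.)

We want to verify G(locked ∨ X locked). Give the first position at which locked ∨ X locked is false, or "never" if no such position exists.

4

Check locked ∨ X locked at each position in order: 0 ✓, 1 ✓, 2 ✓, 3 ✓.
At position 4 the labels are {} and the next position 5 has {auth}, so locked ∨ X locked is false there. This is the first violation.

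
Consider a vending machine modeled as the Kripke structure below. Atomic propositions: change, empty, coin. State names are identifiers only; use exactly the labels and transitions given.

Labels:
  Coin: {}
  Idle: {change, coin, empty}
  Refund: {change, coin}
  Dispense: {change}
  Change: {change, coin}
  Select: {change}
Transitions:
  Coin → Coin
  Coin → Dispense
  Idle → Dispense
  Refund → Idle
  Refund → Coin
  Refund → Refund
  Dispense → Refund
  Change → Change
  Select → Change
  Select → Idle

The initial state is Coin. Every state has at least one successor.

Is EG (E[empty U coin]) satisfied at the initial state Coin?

States satisfying E[empty U coin]: {Idle, Refund, Change}.
States satisfying EG (E[empty U coin]): {Refund, Change}.
No suitable path/successor from Coin witnesses the formula.
Coin ∉ Sat(EG (E[empty U coin])).

Does not hold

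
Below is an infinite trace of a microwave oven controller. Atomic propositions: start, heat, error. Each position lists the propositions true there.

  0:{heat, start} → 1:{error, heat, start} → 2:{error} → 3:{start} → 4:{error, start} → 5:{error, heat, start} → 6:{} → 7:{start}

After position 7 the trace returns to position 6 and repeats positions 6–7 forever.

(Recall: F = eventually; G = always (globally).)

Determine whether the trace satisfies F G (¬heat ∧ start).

G (¬heat ∧ start) is false at every position 0..7, so it never becomes true and F G (¬heat ∧ start) fails.

No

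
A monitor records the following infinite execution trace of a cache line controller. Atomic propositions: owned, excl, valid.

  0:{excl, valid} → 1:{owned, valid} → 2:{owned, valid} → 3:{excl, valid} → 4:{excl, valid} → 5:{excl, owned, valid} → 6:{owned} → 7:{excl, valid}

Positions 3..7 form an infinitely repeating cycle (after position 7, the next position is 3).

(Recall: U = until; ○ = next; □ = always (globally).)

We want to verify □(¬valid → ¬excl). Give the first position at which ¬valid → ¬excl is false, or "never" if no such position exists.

never

¬valid → ¬excl holds at every position 0..7, and those are all the positions the trace ever visits, so the invariant □(¬valid → ¬excl) is never violated.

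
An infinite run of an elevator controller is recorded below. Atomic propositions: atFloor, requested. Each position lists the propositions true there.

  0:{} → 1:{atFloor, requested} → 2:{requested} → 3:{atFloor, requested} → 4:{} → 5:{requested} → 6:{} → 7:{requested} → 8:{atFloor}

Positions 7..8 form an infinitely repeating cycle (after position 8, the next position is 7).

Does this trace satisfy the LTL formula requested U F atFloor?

Yes

Walking from position 0: F atFloor first holds at position 0, and requested holds at every earlier position along the way, so requested U F atFloor holds.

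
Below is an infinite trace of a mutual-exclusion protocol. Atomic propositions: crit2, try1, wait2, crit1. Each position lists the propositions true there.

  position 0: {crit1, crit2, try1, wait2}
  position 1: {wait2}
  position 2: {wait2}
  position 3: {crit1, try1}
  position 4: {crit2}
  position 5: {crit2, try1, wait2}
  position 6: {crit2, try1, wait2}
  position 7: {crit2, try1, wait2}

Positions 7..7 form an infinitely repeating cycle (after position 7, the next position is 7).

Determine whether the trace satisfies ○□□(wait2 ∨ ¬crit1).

Does not hold

The position after 0 is 1; □□(wait2 ∨ ¬crit1) is false there.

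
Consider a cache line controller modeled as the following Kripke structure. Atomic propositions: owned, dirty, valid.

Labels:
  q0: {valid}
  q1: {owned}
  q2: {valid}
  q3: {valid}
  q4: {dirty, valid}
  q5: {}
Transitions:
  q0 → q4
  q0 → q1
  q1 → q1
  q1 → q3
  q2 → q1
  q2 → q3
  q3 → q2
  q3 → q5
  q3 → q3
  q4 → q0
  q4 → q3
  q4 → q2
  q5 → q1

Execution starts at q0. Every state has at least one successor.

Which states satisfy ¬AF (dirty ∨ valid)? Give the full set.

States satisfying dirty ∨ valid: {q0, q2, q3, q4}.
States satisfying AF (dirty ∨ valid): {q0, q2, q3, q4}.
States satisfying ¬AF (dirty ∨ valid): {q1, q5}.

{q1, q5}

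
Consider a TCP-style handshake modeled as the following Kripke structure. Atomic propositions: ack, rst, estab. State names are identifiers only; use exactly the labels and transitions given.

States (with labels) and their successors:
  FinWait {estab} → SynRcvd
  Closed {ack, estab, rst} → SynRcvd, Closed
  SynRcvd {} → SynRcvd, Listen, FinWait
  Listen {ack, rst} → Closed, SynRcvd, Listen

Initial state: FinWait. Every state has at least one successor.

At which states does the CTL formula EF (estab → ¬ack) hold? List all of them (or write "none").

{FinWait, Closed, SynRcvd, Listen}

States satisfying estab → ¬ack: {FinWait, SynRcvd, Listen}.
States satisfying EF (estab → ¬ack): {FinWait, Closed, SynRcvd, Listen}.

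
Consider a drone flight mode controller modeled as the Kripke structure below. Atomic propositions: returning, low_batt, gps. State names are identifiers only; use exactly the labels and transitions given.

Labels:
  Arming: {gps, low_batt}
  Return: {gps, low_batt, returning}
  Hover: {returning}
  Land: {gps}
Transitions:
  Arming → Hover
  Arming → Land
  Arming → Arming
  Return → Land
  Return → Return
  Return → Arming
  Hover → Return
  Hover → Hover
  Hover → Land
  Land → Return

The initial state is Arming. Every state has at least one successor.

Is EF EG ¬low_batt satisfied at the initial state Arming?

States satisfying EG ¬low_batt: {Hover}.
States satisfying EF EG ¬low_batt: {Arming, Return, Hover, Land}.
Some path from Arming reaches a state where EG ¬low_batt holds.
Arming ∈ Sat(EF EG ¬low_batt).

Holds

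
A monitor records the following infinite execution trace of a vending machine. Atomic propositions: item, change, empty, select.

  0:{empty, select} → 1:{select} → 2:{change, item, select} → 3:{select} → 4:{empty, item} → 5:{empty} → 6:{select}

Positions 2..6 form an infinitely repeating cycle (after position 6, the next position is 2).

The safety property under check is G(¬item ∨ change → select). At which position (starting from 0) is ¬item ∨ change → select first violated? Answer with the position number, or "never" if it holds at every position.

5

Check ¬item ∨ change → select at each position in order: 0 ✓, 1 ✓, 2 ✓, 3 ✓, 4 ✓.
At position 5 the labels are {empty}, so ¬item ∨ change → select is false there. This is the first violation.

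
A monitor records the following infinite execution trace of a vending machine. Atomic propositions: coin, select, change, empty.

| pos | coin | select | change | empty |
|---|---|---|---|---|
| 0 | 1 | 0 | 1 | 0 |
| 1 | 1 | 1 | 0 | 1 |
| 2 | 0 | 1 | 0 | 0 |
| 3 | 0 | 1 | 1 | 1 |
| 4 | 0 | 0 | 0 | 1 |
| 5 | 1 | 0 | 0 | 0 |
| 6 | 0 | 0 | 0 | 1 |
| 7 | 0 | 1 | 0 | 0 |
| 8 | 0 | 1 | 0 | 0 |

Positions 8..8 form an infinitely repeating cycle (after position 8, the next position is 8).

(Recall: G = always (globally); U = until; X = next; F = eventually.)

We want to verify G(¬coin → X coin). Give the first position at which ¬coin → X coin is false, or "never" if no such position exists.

2

Check ¬coin → X coin at each position in order: 0 ✓, 1 ✓.
At position 2 the labels are {select} and the next position 3 has {change, empty, select}, so ¬coin → X coin is false there. This is the first violation.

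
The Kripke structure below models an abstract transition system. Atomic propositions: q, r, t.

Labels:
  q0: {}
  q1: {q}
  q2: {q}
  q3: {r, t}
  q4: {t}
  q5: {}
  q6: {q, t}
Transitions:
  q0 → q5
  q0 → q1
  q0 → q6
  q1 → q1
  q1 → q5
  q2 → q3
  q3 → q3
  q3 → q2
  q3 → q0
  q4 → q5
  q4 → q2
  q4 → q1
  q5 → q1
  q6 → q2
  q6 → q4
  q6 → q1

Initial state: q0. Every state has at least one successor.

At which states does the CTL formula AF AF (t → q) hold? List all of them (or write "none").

{q0, q1, q2, q4, q5, q6}

States satisfying AF (t → q): {q0, q1, q2, q4, q5, q6}.
States satisfying AF AF (t → q): {q0, q1, q2, q4, q5, q6}.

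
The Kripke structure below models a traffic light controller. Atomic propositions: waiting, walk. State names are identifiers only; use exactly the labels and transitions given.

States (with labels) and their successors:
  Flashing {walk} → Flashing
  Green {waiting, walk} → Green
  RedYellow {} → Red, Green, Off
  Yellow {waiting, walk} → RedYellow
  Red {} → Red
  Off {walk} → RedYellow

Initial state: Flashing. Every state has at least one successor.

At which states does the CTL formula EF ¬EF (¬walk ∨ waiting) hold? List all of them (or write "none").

States satisfying ¬EF (¬walk ∨ waiting): {Flashing}.
States satisfying EF ¬EF (¬walk ∨ waiting): {Flashing}.

{Flashing}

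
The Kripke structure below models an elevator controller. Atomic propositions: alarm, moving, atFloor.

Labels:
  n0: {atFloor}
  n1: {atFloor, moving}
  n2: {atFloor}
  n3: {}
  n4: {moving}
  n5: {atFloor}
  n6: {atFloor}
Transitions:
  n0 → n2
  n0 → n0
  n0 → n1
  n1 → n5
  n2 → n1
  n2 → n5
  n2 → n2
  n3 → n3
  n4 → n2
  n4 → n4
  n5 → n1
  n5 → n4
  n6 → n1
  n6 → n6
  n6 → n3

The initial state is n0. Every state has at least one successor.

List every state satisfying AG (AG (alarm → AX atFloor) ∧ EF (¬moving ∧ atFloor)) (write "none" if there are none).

{n0, n1, n2, n4, n5}

States satisfying AG (alarm → AX atFloor) ∧ EF (¬moving ∧ atFloor): {n0, n1, n2, n4, n5, n6}.
States satisfying AG (AG (alarm → AX atFloor) ∧ EF (¬moving ∧ atFloor)): {n0, n1, n2, n4, n5}.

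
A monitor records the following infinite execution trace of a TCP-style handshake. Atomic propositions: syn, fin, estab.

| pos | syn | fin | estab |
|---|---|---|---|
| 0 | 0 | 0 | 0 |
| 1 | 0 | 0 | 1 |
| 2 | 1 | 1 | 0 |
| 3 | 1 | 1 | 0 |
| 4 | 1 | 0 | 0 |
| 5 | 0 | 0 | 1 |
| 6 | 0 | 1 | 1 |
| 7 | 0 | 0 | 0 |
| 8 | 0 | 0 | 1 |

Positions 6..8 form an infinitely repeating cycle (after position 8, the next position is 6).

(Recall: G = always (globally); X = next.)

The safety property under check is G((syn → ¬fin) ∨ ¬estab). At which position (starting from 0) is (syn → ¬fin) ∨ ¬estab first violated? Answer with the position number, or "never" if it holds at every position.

never

(syn → ¬fin) ∨ ¬estab holds at every position 0..8, and those are all the positions the trace ever visits, so the invariant G((syn → ¬fin) ∨ ¬estab) is never violated.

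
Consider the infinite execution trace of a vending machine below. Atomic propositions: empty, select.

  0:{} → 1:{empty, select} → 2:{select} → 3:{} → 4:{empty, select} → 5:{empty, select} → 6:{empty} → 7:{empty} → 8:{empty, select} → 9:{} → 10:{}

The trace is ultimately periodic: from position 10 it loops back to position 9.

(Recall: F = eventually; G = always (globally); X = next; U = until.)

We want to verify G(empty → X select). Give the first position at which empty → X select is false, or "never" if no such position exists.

5

Check empty → X select at each position in order: 0 ✓, 1 ✓, 2 ✓, 3 ✓, 4 ✓.
At position 5 the labels are {empty, select} and the next position 6 has {empty}, so empty → X select is false there. This is the first violation.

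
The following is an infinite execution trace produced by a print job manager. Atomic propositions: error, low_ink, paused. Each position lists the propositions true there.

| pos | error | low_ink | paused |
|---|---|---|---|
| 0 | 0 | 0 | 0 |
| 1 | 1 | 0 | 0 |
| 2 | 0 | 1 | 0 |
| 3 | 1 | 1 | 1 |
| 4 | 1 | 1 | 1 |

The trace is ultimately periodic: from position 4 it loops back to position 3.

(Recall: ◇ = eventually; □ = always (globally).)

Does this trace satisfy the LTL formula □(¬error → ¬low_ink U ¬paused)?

¬error → ¬low_ink U ¬paused holds at every position 0..4, and those are all positions ever visited, so □(¬error → ¬low_ink U ¬paused) holds.
Positions where ¬error holds: 0, 2.
Check ¬low_ink U ¬paused at each: 0→ok, 2→ok.

Yes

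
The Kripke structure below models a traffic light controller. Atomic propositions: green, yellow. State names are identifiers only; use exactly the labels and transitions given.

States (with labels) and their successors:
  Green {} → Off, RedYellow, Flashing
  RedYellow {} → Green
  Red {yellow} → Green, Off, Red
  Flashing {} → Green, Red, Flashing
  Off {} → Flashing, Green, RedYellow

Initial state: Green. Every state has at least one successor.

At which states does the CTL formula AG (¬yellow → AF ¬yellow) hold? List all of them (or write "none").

{Green, RedYellow, Red, Flashing, Off}

States satisfying ¬yellow → AF ¬yellow: {Green, RedYellow, Red, Flashing, Off}.
States satisfying AG (¬yellow → AF ¬yellow): {Green, RedYellow, Red, Flashing, Off}.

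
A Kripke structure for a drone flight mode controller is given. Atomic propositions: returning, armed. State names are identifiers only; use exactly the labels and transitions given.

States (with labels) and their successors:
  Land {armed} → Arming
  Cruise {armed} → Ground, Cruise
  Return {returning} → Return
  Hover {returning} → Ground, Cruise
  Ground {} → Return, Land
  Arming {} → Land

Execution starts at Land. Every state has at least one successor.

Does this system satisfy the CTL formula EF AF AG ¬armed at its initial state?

States satisfying AF AG ¬armed: {Return}.
States satisfying EF AF AG ¬armed: {Cruise, Return, Hover, Ground}.
No suitable path/successor from Land witnesses the formula.
Land ∉ Sat(EF AF AG ¬armed).

Violated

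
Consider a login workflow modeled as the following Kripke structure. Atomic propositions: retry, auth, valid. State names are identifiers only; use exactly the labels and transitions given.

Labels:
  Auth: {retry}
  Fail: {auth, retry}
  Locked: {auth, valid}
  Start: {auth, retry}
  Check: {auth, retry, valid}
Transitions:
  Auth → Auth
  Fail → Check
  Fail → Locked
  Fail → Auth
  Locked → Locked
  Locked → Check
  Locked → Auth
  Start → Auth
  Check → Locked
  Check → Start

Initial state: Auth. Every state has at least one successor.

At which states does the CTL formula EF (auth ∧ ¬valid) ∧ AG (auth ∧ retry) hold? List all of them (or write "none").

none

States satisfying auth ∧ ¬valid: {Fail, Start}.
States satisfying EF (auth ∧ ¬valid): {Fail, Locked, Start, Check}.
States satisfying auth ∧ retry: {Fail, Start, Check}.
States satisfying AG (auth ∧ retry): ∅.
States satisfying EF (auth ∧ ¬valid) ∧ AG (auth ∧ retry): ∅.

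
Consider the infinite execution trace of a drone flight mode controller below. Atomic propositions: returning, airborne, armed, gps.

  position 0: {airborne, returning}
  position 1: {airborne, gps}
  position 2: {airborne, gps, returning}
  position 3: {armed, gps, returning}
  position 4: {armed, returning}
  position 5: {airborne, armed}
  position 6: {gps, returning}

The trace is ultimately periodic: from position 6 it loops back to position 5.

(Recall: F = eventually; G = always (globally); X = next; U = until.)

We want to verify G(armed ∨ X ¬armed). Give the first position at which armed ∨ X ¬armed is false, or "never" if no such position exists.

Check armed ∨ X ¬armed at each position in order: 0 ✓, 1 ✓.
At position 2 the labels are {airborne, gps, returning} and the next position 3 has {armed, gps, returning}, so armed ∨ X ¬armed is false there. This is the first violation.

2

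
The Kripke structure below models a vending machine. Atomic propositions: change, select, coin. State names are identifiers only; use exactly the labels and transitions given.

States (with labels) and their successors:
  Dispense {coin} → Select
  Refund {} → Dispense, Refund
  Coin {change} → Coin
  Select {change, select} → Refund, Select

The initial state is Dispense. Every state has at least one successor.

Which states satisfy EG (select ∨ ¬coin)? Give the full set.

{Refund, Coin, Select}

States satisfying select ∨ ¬coin: {Refund, Coin, Select}.
States satisfying EG (select ∨ ¬coin): {Refund, Coin, Select}.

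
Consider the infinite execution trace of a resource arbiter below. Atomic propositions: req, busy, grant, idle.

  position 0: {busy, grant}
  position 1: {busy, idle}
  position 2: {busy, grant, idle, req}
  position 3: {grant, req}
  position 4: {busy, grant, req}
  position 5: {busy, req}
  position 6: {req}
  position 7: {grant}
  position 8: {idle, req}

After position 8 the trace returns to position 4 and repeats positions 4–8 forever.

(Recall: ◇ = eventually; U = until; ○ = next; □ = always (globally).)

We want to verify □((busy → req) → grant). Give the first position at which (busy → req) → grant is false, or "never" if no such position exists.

Check (busy → req) → grant at each position in order: 0 ✓, 1 ✓, 2 ✓, 3 ✓, 4 ✓.
At position 5 the labels are {busy, req}, so (busy → req) → grant is false there. This is the first violation.

5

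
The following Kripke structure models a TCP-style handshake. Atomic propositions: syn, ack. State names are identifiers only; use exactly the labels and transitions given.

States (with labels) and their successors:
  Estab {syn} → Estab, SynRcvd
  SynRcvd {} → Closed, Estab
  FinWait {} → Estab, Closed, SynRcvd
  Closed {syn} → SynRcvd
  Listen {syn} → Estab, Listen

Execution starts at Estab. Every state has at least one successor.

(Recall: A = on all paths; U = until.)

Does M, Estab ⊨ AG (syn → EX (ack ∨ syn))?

Does not hold

States satisfying syn → EX (ack ∨ syn): {Estab, SynRcvd, FinWait, Listen}.
States satisfying AG (syn → EX (ack ∨ syn)): ∅.
Closed is reachable from Estab and violates syn → EX (ack ∨ syn), so AG fails at Estab.
Estab ∉ Sat(AG (syn → EX (ack ∨ syn))).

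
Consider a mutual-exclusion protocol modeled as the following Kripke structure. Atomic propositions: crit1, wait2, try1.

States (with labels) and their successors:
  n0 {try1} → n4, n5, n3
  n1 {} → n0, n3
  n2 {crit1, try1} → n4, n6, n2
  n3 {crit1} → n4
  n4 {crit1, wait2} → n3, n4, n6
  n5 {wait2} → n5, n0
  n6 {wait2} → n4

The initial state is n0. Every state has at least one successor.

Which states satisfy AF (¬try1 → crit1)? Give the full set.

{n0, n1, n2, n3, n4, n6}

States satisfying ¬try1 → crit1: {n0, n2, n3, n4}.
States satisfying AF (¬try1 → crit1): {n0, n1, n2, n3, n4, n6}.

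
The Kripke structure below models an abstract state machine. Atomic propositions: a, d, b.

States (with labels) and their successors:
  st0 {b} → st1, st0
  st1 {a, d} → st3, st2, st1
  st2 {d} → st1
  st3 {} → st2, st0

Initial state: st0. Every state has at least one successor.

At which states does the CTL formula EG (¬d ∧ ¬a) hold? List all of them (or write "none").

States satisfying ¬d ∧ ¬a: {st0, st3}.
States satisfying EG (¬d ∧ ¬a): {st0, st3}.

{st0, st3}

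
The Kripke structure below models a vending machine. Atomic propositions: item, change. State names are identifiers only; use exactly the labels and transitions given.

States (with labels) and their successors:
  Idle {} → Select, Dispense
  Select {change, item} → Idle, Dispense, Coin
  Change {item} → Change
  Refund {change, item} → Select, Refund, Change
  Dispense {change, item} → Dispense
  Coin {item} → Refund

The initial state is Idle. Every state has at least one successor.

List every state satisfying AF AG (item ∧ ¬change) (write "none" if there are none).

{Change}

States satisfying AG (item ∧ ¬change): {Change}.
States satisfying AF AG (item ∧ ¬change): {Change}.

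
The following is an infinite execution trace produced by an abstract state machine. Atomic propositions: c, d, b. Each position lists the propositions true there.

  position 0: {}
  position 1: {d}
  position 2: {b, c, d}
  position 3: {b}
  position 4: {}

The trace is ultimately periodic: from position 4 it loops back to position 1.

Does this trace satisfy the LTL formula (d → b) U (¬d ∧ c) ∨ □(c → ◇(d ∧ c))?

Walking from position 0: at position 1, ¬d ∧ c has not yet held and d → b fails, so (d → b) U (¬d ∧ c) is false.
c → ◇(d ∧ c) holds at every position 0..4, and those are all positions ever visited, so □(c → ◇(d ∧ c)) holds.
Positions where c holds: 2.
Check ◇(d ∧ c) at each: 2→ok.
At position 0: (d → b) U (¬d ∧ c) is false; □(c → ◇(d ∧ c)) is true; so (d → b) U (¬d ∧ c) ∨ □(c → ◇(d ∧ c)) is true.

Yes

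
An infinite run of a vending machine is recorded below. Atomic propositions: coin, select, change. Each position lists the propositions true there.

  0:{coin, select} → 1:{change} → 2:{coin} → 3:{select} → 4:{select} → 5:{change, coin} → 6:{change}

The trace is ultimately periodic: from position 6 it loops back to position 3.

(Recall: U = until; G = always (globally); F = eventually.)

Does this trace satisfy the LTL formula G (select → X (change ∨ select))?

select → X (change ∨ select) holds at every position 0..6, and those are all positions ever visited, so G (select → X (change ∨ select)) holds.
Positions where select holds: 0, 3, 4.
Check X (change ∨ select) at each: 0→ok, 3→ok, 4→ok.

Satisfied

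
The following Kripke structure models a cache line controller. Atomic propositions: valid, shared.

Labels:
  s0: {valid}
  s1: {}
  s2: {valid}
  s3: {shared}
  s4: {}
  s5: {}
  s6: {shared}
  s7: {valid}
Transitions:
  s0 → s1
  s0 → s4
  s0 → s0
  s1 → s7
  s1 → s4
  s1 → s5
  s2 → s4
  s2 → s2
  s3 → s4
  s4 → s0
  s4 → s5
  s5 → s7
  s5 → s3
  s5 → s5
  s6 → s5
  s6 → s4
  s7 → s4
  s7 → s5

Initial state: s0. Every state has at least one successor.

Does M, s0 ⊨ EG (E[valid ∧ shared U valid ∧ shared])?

States satisfying E[valid ∧ shared U valid ∧ shared]: ∅.
States satisfying EG (E[valid ∧ shared U valid ∧ shared]): ∅.
No suitable path/successor from s0 witnesses the formula.
s0 ∉ Sat(EG (E[valid ∧ shared U valid ∧ shared])).

Does not hold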